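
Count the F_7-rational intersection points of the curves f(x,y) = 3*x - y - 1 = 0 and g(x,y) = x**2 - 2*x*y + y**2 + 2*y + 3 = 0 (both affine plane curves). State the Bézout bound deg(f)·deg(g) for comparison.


Common zeros: {(5, 0)}; count = 1; Bézout bound = 2.

deg(f) = 1, deg(g) = 2, so Bézout bound = 2.
Scan x ∈ F_7. For each x, list the y ∈ F_7 with f(x, y) ≡ 0 and those with g(x, y) ≡ 0 (mod 7); the common zeros in that column are the intersection.
  x = 0: f ≡ 0 at y ∈ {6}; g ≡ 0 at y ∈ ∅; common: ∅.
  x = 1: f ≡ 0 at y ∈ {2}; g ≡ 0 at y ∈ ∅; common: ∅.
  x = 2: f ≡ 0 at y ∈ {5}; g ≡ 0 at y ∈ {0, 2}; common: ∅.
  x = 3: f ≡ 0 at y ∈ {1}; g ≡ 0 at y ∈ ∅; common: ∅.
  x = 4: f ≡ 0 at y ∈ {4}; g ≡ 0 at y ∈ {1, 5}; common: ∅.
  x = 5: f ≡ 0 at y ∈ {0}; g ≡ 0 at y ∈ {0, 1}; common: {0}.
  x = 6: f ≡ 0 at y ∈ {3}; g ≡ 0 at y ∈ {5}; common: ∅.
Collecting: common zeros = {(5, 0)}, so the count is 1.
Comparison with the Bézout bound: 1 ≤ 2 = deg(f)·deg(g), as expected for curves with no common component (the affine F_7-count falls short of the bound because intersections may lie at infinity, over extension fields, or carry multiplicity).


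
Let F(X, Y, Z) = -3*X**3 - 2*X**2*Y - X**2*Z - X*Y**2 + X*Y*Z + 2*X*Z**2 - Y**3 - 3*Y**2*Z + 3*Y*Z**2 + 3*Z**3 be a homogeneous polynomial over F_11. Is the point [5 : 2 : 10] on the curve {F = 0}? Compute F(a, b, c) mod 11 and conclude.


F(5,2,10) ≡ 10 (mod 11); P is NOT on the curve.

Evaluate F(5, 2, 10) term-by-term (mod 11).
  -3*X**3 ↦ -3·125·1·1 = -375
  -2*X**2*Y ↦ -2·25·2·1 = -100
  -X**2*Z ↦ -1·25·1·10 = -250
  -X*Y**2 ↦ -1·5·4·1 = -20
  X*Y*Z ↦ 1·5·2·10 = 100
  2*X*Z**2 ↦ 2·5·1·100 = 1000
  -Y**3 ↦ -1·1·8·1 = -8
  -3*Y**2*Z ↦ -3·1·4·10 = -120
  3*Y*Z**2 ↦ 3·1·2·100 = 600
  3*Z**3 ↦ 3·1·1·1000 = 3000
Sum: F(5, 2, 10) = (-375) + (-100) + (-250) + (-20) + (100) + (1000) + (-8) + (-120) + (600) + (3000) = 3827.
Reducing mod 11: 3827 ≡ 10 (mod 11).
Since F(a, b, c) ≡ 10 ≠ 0 (mod 11), P does NOT lie on the curve.


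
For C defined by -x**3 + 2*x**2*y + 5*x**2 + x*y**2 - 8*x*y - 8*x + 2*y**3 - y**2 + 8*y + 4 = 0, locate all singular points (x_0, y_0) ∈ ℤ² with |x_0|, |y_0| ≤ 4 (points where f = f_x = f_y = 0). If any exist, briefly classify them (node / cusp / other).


Singular points: {(2, 0)}; classification: node.

Compute partial derivatives:
  f_x = -3*x**2 + 4*x*y + 10*x + y**2 - 8*y - 8.
  f_y = 2*x**2 + 2*x*y - 8*x + 6*y**2 - 2*y + 8.
Scan x_0 ∈ {−4, ..., 4}. For each x_0, f_y(x_0, y) is a polynomial in y; find its integer roots y ∈ {−4, ..., 4}, then test f_x and f at those candidates.
  x = -4: f_y(-4, y) = 6*y**2 - 10*y + 72; no integer root y with |y| ≤ 4.
  x = -3: f_y(-3, y) = 6*y**2 - 8*y + 50; no integer root y with |y| ≤ 4.
  x = -2: f_y(-2, y) = 6*y**2 - 6*y + 32; no integer root y with |y| ≤ 4.
  x = -1: f_y(-1, y) = 6*y**2 - 4*y + 18; no integer root y with |y| ≤ 4.
  x = 0: f_y(0, y) = 6*y**2 - 2*y + 8; no integer root y with |y| ≤ 4.
  x = 1: f_y(1, y) = 6*y**2 + 2; no integer root y with |y| ≤ 4.
  x = 2: f_y(2, y) = 6*y**2 + 2*y; vanishes at y ∈ {0}. (2, 0): f_x = 0, f = 0 — SINGULAR.
  x = 3: f_y(3, y) = 6*y**2 + 4*y + 2; no integer root y with |y| ≤ 4.
  x = 4: f_y(4, y) = 6*y**2 + 6*y + 8; no integer root y with |y| ≤ 4.
Only singular point on the grid: (2, 0).
Classify: substitute x = 2 + u, y = 0 + v and expand: f = -u**3 + 2*u**2*v - u**2 + u*v**2 + 2*v**3 + v**2.
No constant or linear terms (consistent with a singular point). Quadratic part: -u**2 + v**2. Cubic part: -u**3 + 2*u**2*v + u*v**2 + 2*v**3.
The quadratic part v**2 - u**2 = (v − u)(v + u) splits into two distinct linear factors, so there are two distinct tangent lines y − 0 = ±(x − 2) — this is a node (ordinary double point).
Classification: node.


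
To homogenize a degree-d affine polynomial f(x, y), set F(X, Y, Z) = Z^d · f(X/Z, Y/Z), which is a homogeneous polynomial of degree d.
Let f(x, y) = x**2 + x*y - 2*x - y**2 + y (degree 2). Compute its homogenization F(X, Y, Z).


F(X, Y, Z) = X**2 + X*Y - 2*X*Z - Y**2 + Y*Z

deg(f) = 2.
Substitute x = X/Z, y = Y/Z into f, then multiply by Z^2.
  monomial 1·x^2·y^0 ↦ 1·X^2·Y^0·Z^0.
  monomial 1·x^1·y^1 ↦ 1·X^1·Y^1·Z^0.
  monomial -2·x^1·y^0 ↦ -2·X^1·Y^0·Z^1.
  monomial -1·x^0·y^2 ↦ -1·X^0·Y^2·Z^0.
  monomial 1·x^0·y^1 ↦ 1·X^0·Y^1·Z^1.
Collecting: F(X, Y, Z) = X**2 + X*Y - 2*X*Z - Y**2 + Y*Z.


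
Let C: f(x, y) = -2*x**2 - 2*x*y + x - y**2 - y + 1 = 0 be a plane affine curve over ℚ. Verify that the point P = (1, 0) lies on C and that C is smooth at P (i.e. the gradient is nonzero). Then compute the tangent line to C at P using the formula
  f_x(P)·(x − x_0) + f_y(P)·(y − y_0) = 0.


Tangent line at P: -3*x - 3*y + 3 = 0.

Step 1: f(1, 0) = 0, so P lies on C.
Step 2: partial derivatives
  f_x(x, y) = -4*x - 2*y + 1, f_y(x, y) = -2*x - 2*y - 1.
  f_x(P) = -3, f_y(P) = -3 (gradient nonzero, so P is smooth).
Step 3: tangent line at P: -3·(x − 1) + -3·(y − 0) = 0.
Expanding: -3*x - 3*y + 3 = 0.


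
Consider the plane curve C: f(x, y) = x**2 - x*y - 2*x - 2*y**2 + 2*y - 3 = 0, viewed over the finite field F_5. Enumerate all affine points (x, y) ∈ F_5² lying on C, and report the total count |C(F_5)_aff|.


Affine F_5-points: {(0, 3), (1, 1), (1, 2), (2, 1), (2, 4), (3, 0), (3, 2), (4, 0), (4, 4)}; count = 9.

For each of the 25 pairs (x, y) ∈ F_5², evaluate f(x, y) mod 5. Record the zeros.
  x = 0: [0↦2, 1↦2, 2↦3, 3↦0, 4↦3]  zeros at y ∈ {3}
  x = 1: [0↦1, 1↦0, 2↦0, 3↦1, 4↦3]  zeros at y ∈ {1, 2}
  x = 2: [0↦2, 1↦0, 2↦4, 3↦4, 4↦0]  zeros at y ∈ {1, 4}
  x = 3: [0↦0, 1↦2, 2↦0, 3↦4, 4↦4]  zeros at y ∈ {0, 2}
  x = 4: [0↦0, 1↦1, 2↦3, 3↦1, 4↦0]  zeros at y ∈ {0, 4}
Collecting zeros: affine points = {(0, 3), (1, 1), (1, 2), (2, 1), (2, 4), (3, 0), (3, 2), (4, 0), (4, 4)}.
Total count |C(F_5)_aff| = 9.


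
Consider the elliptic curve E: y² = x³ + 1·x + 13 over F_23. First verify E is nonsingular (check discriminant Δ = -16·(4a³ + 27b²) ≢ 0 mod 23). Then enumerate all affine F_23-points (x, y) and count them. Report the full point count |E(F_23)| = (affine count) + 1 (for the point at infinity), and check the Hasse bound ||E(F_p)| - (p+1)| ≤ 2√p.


Affine points = {(0, 6), (0, 17), (2, 0), (4, 9), (4, 14), (7, 8), (7, 15), (8, 2), (8, 21), (16, 10), (16, 13), (20, 11), (20, 12), (21, 7), (21, 16)}; affine count = 15; |E(F_23)| = 16.

Discriminant check: Δ ∝ 4a³ + 27b² = 4·1³ + 27·13² = 4·1 + 27·169 ≡ 13 (mod 23). Nonzero ⇒ E is nonsingular.
For each x ∈ F_23, compute rhs = x³ + 1·x + 13 mod 23, then count y ∈ F_23 with y² ≡ rhs.
  x = 0: rhs = 13, matching y values: 6, 17 (2 points).
  x = 1: rhs = 15, matching y values: none (0 points).
  x = 2: rhs = 0, matching y values: 0 (1 points).
  x = 3: rhs = 20, matching y values: none (0 points).
  x = 4: rhs = 12, matching y values: 9, 14 (2 points).
  x = 5: rhs = 5, matching y values: none (0 points).
  x = 6: rhs = 5, matching y values: none (0 points).
  x = 7: rhs = 18, matching y values: 8, 15 (2 points).
  x = 8: rhs = 4, matching y values: 2, 21 (2 points).
  x = 9: rhs = 15, matching y values: none (0 points).
  x = 10: rhs = 11, matching y values: none (0 points).
  x = 11: rhs = 21, matching y values: none (0 points).
  x = 12: rhs = 5, matching y values: none (0 points).
  x = 13: rhs = 15, matching y values: none (0 points).
  x = 14: rhs = 11, matching y values: none (0 points).
  x = 15: rhs = 22, matching y values: none (0 points).
  x = 16: rhs = 8, matching y values: 10, 13 (2 points).
  x = 17: rhs = 21, matching y values: none (0 points).
  x = 18: rhs = 21, matching y values: none (0 points).
  x = 19: rhs = 14, matching y values: none (0 points).
  x = 20: rhs = 6, matching y values: 11, 12 (2 points).
  x = 21: rhs = 3, matching y values: 7, 16 (2 points).
  x = 22: rhs = 11, matching y values: none (0 points).
Total affine count: 15.
Full point count |E(F_23)| = 15 + 1 = 16.
Hasse bound: |16 − (23+1)| = |-8| = 8 ≤ 2√23 ≈ 9.5917 ✓.


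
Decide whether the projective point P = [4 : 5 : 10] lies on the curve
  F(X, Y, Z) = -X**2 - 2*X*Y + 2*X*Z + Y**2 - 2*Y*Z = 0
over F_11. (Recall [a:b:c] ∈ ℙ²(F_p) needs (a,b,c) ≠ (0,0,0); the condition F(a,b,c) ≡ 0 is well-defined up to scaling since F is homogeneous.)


F(4,5,10) ≡ 4 (mod 11); P is NOT on the curve.

Evaluate F(4, 5, 10) term-by-term (mod 11).
  -X**2 ↦ -1·16·1·1 = -16
  -2*X*Y ↦ -2·4·5·1 = -40
  2*X*Z ↦ 2·4·1·10 = 80
  Y**2 ↦ 1·1·25·1 = 25
  -2*Y*Z ↦ -2·1·5·10 = -100
Sum: F(4, 5, 10) = (-16) + (-40) + (80) + (25) + (-100) = -51.
Reducing mod 11: -51 ≡ 4 (mod 11).
Since F(a, b, c) ≡ 4 ≠ 0 (mod 11), P does NOT lie on the curve.


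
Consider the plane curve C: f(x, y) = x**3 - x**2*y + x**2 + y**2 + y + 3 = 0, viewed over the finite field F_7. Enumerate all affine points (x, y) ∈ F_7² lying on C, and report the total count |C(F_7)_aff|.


Affine F_7-points: {(1, 3), (1, 4), (6, 2), (6, 5)}; count = 4.

For each of the 49 pairs (x, y) ∈ F_7², evaluate f(x, y) mod 7. Record the zeros.
  x = 0: [0↦3, 1↦5, 2↦2, 3↦1, 4↦2, 5↦5, 6↦3]  zeros at y ∈ ∅
  x = 1: [0↦5, 1↦6, 2↦2, 3↦0, 4↦0, 5↦2, 6↦6]  zeros at y ∈ {3, 4}
  x = 2: [0↦1, 1↦6, 2↦6, 3↦1, 4↦5, 5↦4, 6↦5]  zeros at y ∈ ∅
  x = 3: [0↦4, 1↦4, 2↦6, 3↦3, 4↦2, 5↦3, 6↦6]  zeros at y ∈ ∅
  x = 4: [0↦6, 1↦6, 2↦1, 3↦5, 4↦4, 5↦5, 6↦1]  zeros at y ∈ ∅
  x = 5: [0↦6, 1↦4, 2↦4, 3↦6, 4↦3, 5↦2, 6↦3]  zeros at y ∈ ∅
  x = 6: [0↦3, 1↦4, 2↦0, 3↦5, 4↦5, 5↦0, 6↦4]  zeros at y ∈ {2, 5}
Collecting zeros: affine points = {(1, 3), (1, 4), (6, 2), (6, 5)}.
Total count |C(F_7)_aff| = 4.


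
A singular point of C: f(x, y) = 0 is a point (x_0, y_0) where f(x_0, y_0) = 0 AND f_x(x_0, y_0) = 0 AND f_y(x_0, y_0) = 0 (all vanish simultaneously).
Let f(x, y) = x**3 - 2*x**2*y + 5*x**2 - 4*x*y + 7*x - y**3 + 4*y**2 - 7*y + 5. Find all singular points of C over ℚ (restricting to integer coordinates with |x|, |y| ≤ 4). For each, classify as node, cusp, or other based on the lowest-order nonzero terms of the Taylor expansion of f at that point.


Singular points: {(-1, 1)}; classification: cusp.

Compute partial derivatives:
  f_x = 3*x**2 - 4*x*y + 10*x - 4*y + 7.
  f_y = -2*x**2 - 4*x - 3*y**2 + 8*y - 7.
Scan x_0 ∈ {−4, ..., 4}. For each x_0, f_y(x_0, y) is a polynomial in y; find its integer roots y ∈ {−4, ..., 4}, then test f_x and f at those candidates.
  x = -4: f_y(-4, y) = -3*y**2 + 8*y - 23; no integer root y with |y| ≤ 4.
  x = -3: f_y(-3, y) = -3*y**2 + 8*y - 13; no integer root y with |y| ≤ 4.
  x = -2: f_y(-2, y) = -3*y**2 + 8*y - 7; no integer root y with |y| ≤ 4.
  x = -1: f_y(-1, y) = -3*y**2 + 8*y - 5; vanishes at y ∈ {1}. (-1, 1): f_x = 0, f = 0 — SINGULAR.
  x = 0: f_y(0, y) = -3*y**2 + 8*y - 7; no integer root y with |y| ≤ 4.
  x = 1: f_y(1, y) = -3*y**2 + 8*y - 13; no integer root y with |y| ≤ 4.
  x = 2: f_y(2, y) = -3*y**2 + 8*y - 23; no integer root y with |y| ≤ 4.
  x = 3: f_y(3, y) = -3*y**2 + 8*y - 37; no integer root y with |y| ≤ 4.
  x = 4: f_y(4, y) = -3*y**2 + 8*y - 55; no integer root y with |y| ≤ 4.
Only singular point on the grid: (-1, 1).
Classify: substitute x = -1 + u, y = 1 + v and expand: f = u**3 - 2*u**2*v - v**3 + v**2.
No constant or linear terms (consistent with a singular point). Quadratic part: v**2. Cubic part: u**3 - 2*u**2*v - v**3.
The quadratic part v**2 is a perfect square, so there is a single (double) tangent line v = 0, i.e. y = 1. Restricting the cubic part to that line (v = 0) leaves u**3 ≠ 0, so f is not divisible by v and the branch is v² ≈ -u**3 to lowest order — this is a cusp.
Classification: cusp.


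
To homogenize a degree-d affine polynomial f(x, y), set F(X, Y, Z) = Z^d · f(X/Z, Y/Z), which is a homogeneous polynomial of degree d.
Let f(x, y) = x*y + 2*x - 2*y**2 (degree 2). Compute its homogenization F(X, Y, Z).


F(X, Y, Z) = X*Y + 2*X*Z - 2*Y**2

deg(f) = 2.
Substitute x = X/Z, y = Y/Z into f, then multiply by Z^2.
  monomial 1·x^1·y^1 ↦ 1·X^1·Y^1·Z^0.
  monomial 2·x^1·y^0 ↦ 2·X^1·Y^0·Z^1.
  monomial -2·x^0·y^2 ↦ -2·X^0·Y^2·Z^0.
Collecting: F(X, Y, Z) = X*Y + 2*X*Z - 2*Y**2.


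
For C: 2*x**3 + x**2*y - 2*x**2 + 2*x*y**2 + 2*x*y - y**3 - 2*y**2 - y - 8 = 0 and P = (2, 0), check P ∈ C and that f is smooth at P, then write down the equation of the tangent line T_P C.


Tangent line at P: 16*x + 7*y - 32 = 0.

Step 1: f(2, 0) = 0, so P lies on C.
Step 2: partial derivatives
  f_x(x, y) = 6*x**2 + 2*x*y - 4*x + 2*y**2 + 2*y, f_y(x, y) = x**2 + 4*x*y + 2*x - 3*y**2 - 4*y - 1.
  f_x(P) = 16, f_y(P) = 7 (gradient nonzero, so P is smooth).
Step 3: tangent line at P: 16·(x − 2) + 7·(y − 0) = 0.
Expanding: 16*x + 7*y - 32 = 0.


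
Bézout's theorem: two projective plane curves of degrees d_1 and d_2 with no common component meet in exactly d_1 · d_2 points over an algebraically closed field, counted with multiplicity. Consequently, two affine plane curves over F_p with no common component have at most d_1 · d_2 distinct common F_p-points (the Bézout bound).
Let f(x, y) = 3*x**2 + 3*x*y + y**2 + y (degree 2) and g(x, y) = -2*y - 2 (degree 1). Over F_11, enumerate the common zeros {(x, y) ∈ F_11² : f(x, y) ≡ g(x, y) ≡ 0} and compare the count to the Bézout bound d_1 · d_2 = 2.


Common zeros: {(0, 10), (1, 10)}; count = 2; Bézout bound = 2.

deg(f) = 2, deg(g) = 1, so Bézout bound = 2.
Scan x ∈ F_11. For each x, list the y ∈ F_11 with f(x, y) ≡ 0 and those with g(x, y) ≡ 0 (mod 11); the common zeros in that column are the intersection.
  x = 0: f ≡ 0 at y ∈ {0, 10}; g ≡ 0 at y ∈ {10}; common: {10}.
  x = 1: f ≡ 0 at y ∈ {8, 10}; g ≡ 0 at y ∈ {10}; common: {10}.
  x = 2: f ≡ 0 at y ∈ {7, 8}; g ≡ 0 at y ∈ {10}; common: ∅.
  x = 3: f ≡ 0 at y ∈ {3, 9}; g ≡ 0 at y ∈ {10}; common: ∅.
  x = 4: f ≡ 0 at y ∈ ∅; g ≡ 0 at y ∈ {10}; common: ∅.
  x = 5: f ≡ 0 at y ∈ {3}; g ≡ 0 at y ∈ {10}; common: ∅.
  x = 6: f ≡ 0 at y ∈ ∅; g ≡ 0 at y ∈ {10}; common: ∅.
  x = 7: f ≡ 0 at y ∈ ∅; g ≡ 0 at y ∈ {10}; common: ∅.
  x = 8: f ≡ 0 at y ∈ {4}; g ≡ 0 at y ∈ {10}; common: ∅.
  x = 9: f ≡ 0 at y ∈ ∅; g ≡ 0 at y ∈ {10}; common: ∅.
  x = 10: f ≡ 0 at y ∈ {4, 9}; g ≡ 0 at y ∈ {10}; common: ∅.
Collecting: common zeros = {(0, 10), (1, 10)}, so the count is 2.
Comparison with the Bézout bound: 2 ≤ 2 = deg(f)·deg(g), as expected for curves with no common component (the bound is attained).


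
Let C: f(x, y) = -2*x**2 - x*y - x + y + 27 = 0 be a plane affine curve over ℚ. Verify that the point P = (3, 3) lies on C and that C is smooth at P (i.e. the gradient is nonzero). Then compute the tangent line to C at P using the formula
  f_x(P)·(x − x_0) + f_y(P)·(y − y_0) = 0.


Tangent line at P: -16*x - 2*y + 54 = 0.

Step 1: f(3, 3) = 0, so P lies on C.
Step 2: partial derivatives
  f_x(x, y) = -4*x - y - 1, f_y(x, y) = 1 - x.
  f_x(P) = -16, f_y(P) = -2 (gradient nonzero, so P is smooth).
Step 3: tangent line at P: -16·(x − 3) + -2·(y − 3) = 0.
Expanding: -16*x - 2*y + 54 = 0.


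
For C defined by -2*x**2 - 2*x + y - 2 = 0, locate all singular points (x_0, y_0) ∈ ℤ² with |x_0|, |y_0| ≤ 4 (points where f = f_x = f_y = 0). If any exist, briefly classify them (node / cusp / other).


No singular points in the scanned grid; C is smooth there.

Compute partial derivatives:
  f_x = -4*x - 2.
  f_y = 1.
f_y = 1 is a nonzero constant, so f_y never vanishes: no point (x, y) can satisfy f = f_x = f_y = 0. In particular no (x, y) ∈ {−4, ..., 4}² is singular; the curve is smooth.


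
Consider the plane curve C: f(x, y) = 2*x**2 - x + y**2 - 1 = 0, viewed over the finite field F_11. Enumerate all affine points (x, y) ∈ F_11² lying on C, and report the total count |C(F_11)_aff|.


Affine F_11-points: {(0, 1), (0, 10), (1, 0), (5, 0), (6, 1), (6, 10), (7, 3), (7, 8), (10, 3), (10, 8)}; count = 10.

For each of the 121 pairs (x, y) ∈ F_11², evaluate f(x, y) mod 11. Record the zeros.
  x = 0: [0↦10, 1↦0, 2↦3, 3↦8, 4↦4, 5↦2, 6↦2, 7↦4, 8↦8, 9↦3, 10↦0]  zeros at y ∈ {1, 10}
  x = 1: [0↦0, 1↦1, 2↦4, 3↦9, 4↦5, 5↦3, 6↦3, 7↦5, 8↦9, 9↦4, 10↦1]  zeros at y ∈ {0}
  x = 2: [0↦5, 1↦6, 2↦9, 3↦3, 4↦10, 5↦8, 6↦8, 7↦10, 8↦3, 9↦9, 10↦6]  zeros at y ∈ ∅
  x = 3: [0↦3, 1↦4, 2↦7, 3↦1, 4↦8, 5↦6, 6↦6, 7↦8, 8↦1, 9↦7, 10↦4]  zeros at y ∈ ∅
  x = 4: [0↦5, 1↦6, 2↦9, 3↦3, 4↦10, 5↦8, 6↦8, 7↦10, 8↦3, 9↦9, 10↦6]  zeros at y ∈ ∅
  x = 5: [0↦0, 1↦1, 2↦4, 3↦9, 4↦5, 5↦3, 6↦3, 7↦5, 8↦9, 9↦4, 10↦1]  zeros at y ∈ {0}
  x = 6: [0↦10, 1↦0, 2↦3, 3↦8, 4↦4, 5↦2, 6↦2, 7↦4, 8↦8, 9↦3, 10↦0]  zeros at y ∈ {1, 10}
  x = 7: [0↦2, 1↦3, 2↦6, 3↦0, 4↦7, 5↦5, 6↦5, 7↦7, 8↦0, 9↦6, 10↦3]  zeros at y ∈ {3, 8}
  x = 8: [0↦9, 1↦10, 2↦2, 3↦7, 4↦3, 5↦1, 6↦1, 7↦3, 8↦7, 9↦2, 10↦10]  zeros at y ∈ ∅
  x = 9: [0↦9, 1↦10, 2↦2, 3↦7, 4↦3, 5↦1, 6↦1, 7↦3, 8↦7, 9↦2, 10↦10]  zeros at y ∈ ∅
  x = 10: [0↦2, 1↦3, 2↦6, 3↦0, 4↦7, 5↦5, 6↦5, 7↦7, 8↦0, 9↦6, 10↦3]  zeros at y ∈ {3, 8}
Collecting zeros: affine points = {(0, 1), (0, 10), (1, 0), (5, 0), (6, 1), (6, 10), (7, 3), (7, 8), (10, 3), (10, 8)}.
Total count |C(F_11)_aff| = 10.


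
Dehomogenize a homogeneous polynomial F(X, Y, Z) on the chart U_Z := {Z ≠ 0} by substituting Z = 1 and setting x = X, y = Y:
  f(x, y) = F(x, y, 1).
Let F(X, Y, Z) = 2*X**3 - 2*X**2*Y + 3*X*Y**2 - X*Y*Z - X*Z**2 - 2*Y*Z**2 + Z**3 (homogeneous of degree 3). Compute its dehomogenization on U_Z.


f(x, y) = 2*x**3 - 2*x**2*y + 3*x*y**2 - x*y - x - 2*y + 1

On U_Z we set Z = 1. Each monomial c·X^i·Y^j·Z^k in F becomes c·x^i·y^j·1^k = c·x^i·y^j.
Substituting Z = 1: F(X, Y, 1) = 2*x**3 - 2*x**2*y + 3*x*y**2 - x*y - x - 2*y + 1.
Note: deg(f) ≤ deg(F) = 3; strict inequality happens when F is divisible by Z (lost terms).


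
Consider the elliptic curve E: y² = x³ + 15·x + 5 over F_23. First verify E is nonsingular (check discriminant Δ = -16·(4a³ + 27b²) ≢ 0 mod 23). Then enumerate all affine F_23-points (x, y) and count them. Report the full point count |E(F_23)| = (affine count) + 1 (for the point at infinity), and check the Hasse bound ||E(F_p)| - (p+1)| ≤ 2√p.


Affine points = {(3, 10), (3, 13), (6, 9), (6, 14), (7, 4), (7, 19), (8, 4), (8, 19), (9, 8), (9, 15), (11, 11), (11, 12), (12, 2), (12, 21), (18, 9), (18, 14), (20, 5), (20, 18), (21, 6), (21, 17), (22, 9), (22, 14)}; affine count = 22; |E(F_23)| = 23.

Discriminant check: Δ ∝ 4a³ + 27b² = 4·15³ + 27·5² = 4·3375 + 27·25 ≡ 7 (mod 23). Nonzero ⇒ E is nonsingular.
For each x ∈ F_23, compute rhs = x³ + 15·x + 5 mod 23, then count y ∈ F_23 with y² ≡ rhs.
  x = 0: rhs = 5, matching y values: none (0 points).
  x = 1: rhs = 21, matching y values: none (0 points).
  x = 2: rhs = 20, matching y values: none (0 points).
  x = 3: rhs = 8, matching y values: 10, 13 (2 points).
  x = 4: rhs = 14, matching y values: none (0 points).
  x = 5: rhs = 21, matching y values: none (0 points).
  x = 6: rhs = 12, matching y values: 9, 14 (2 points).
  x = 7: rhs = 16, matching y values: 4, 19 (2 points).
  x = 8: rhs = 16, matching y values: 4, 19 (2 points).
  x = 9: rhs = 18, matching y values: 8, 15 (2 points).
  x = 10: rhs = 5, matching y values: none (0 points).
  x = 11: rhs = 6, matching y values: 11, 12 (2 points).
  x = 12: rhs = 4, matching y values: 2, 21 (2 points).
  x = 13: rhs = 5, matching y values: none (0 points).
  x = 14: rhs = 15, matching y values: none (0 points).
  x = 15: rhs = 17, matching y values: none (0 points).
  x = 16: rhs = 17, matching y values: none (0 points).
  x = 17: rhs = 21, matching y values: none (0 points).
  x = 18: rhs = 12, matching y values: 9, 14 (2 points).
  x = 19: rhs = 19, matching y values: none (0 points).
  x = 20: rhs = 2, matching y values: 5, 18 (2 points).
  x = 21: rhs = 13, matching y values: 6, 17 (2 points).
  x = 22: rhs = 12, matching y values: 9, 14 (2 points).
Total affine count: 22.
Full point count |E(F_23)| = 22 + 1 = 23.
Hasse bound: |23 − (23+1)| = |-1| = 1 ≤ 2√23 ≈ 9.5917 ✓.


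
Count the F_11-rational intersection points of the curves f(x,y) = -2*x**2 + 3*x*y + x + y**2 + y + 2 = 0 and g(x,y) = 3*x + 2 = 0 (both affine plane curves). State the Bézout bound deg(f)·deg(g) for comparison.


Common zeros: {(3, 2), (3, 10)}; count = 2; Bézout bound = 2.

deg(f) = 2, deg(g) = 1, so Bézout bound = 2.
Scan x ∈ F_11. For each x, list the y ∈ F_11 with f(x, y) ≡ 0 and those with g(x, y) ≡ 0 (mod 11); the common zeros in that column are the intersection.
  x = 0: f ≡ 0 at y ∈ {4, 6}; g ≡ 0 at y ∈ ∅; common: ∅.
  x = 1: f ≡ 0 at y ∈ {3, 4}; g ≡ 0 at y ∈ ∅; common: ∅.
  x = 2: f ≡ 0 at y ∈ ∅; g ≡ 0 at y ∈ ∅; common: ∅.
  x = 3: f ≡ 0 at y ∈ {2, 10}; g ≡ 0 at y ∈ {0, 1, 2, 3, 4, 5, 6, 7, 8, 9, 10}; common: {2, 10}.
  x = 4: f ≡ 0 at y ∈ {3, 6}; g ≡ 0 at y ∈ ∅; common: ∅.
  x = 5: f ≡ 0 at y ∈ ∅; g ≡ 0 at y ∈ ∅; common: ∅.
  x = 6: f ≡ 0 at y ∈ {1, 2}; g ≡ 0 at y ∈ ∅; common: ∅.
  x = 7: f ≡ 0 at y ∈ {1, 10}; g ≡ 0 at y ∈ ∅; common: ∅.
  x = 8: f ≡ 0 at y ∈ ∅; g ≡ 0 at y ∈ ∅; common: ∅.
  x = 9: f ≡ 0 at y ∈ ∅; g ≡ 0 at y ∈ ∅; common: ∅.
  x = 10: f ≡ 0 at y ∈ ∅; g ≡ 0 at y ∈ ∅; common: ∅.
Collecting: common zeros = {(3, 2), (3, 10)}, so the count is 2.
Comparison with the Bézout bound: 2 ≤ 2 = deg(f)·deg(g), as expected for curves with no common component (the bound is attained).


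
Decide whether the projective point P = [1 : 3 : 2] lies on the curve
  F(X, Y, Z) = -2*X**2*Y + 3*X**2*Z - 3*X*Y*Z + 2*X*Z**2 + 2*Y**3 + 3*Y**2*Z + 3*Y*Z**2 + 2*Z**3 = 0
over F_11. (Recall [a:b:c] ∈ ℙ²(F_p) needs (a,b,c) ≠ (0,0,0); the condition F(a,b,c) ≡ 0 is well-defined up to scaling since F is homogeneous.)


F(1,3,2) ≡ 7 (mod 11); P is NOT on the curve.

Evaluate F(1, 3, 2) term-by-term (mod 11).
  -2*X**2*Y ↦ -2·1·3·1 = -6
  3*X**2*Z ↦ 3·1·1·2 = 6
  -3*X*Y*Z ↦ -3·1·3·2 = -18
  2*X*Z**2 ↦ 2·1·1·4 = 8
  2*Y**3 ↦ 2·1·27·1 = 54
  3*Y**2*Z ↦ 3·1·9·2 = 54
  3*Y*Z**2 ↦ 3·1·3·4 = 36
  2*Z**3 ↦ 2·1·1·8 = 16
Sum: F(1, 3, 2) = (-6) + (6) + (-18) + (8) + (54) + (54) + (36) + (16) = 150.
Reducing mod 11: 150 ≡ 7 (mod 11).
Since F(a, b, c) ≡ 7 ≠ 0 (mod 11), P does NOT lie on the curve.


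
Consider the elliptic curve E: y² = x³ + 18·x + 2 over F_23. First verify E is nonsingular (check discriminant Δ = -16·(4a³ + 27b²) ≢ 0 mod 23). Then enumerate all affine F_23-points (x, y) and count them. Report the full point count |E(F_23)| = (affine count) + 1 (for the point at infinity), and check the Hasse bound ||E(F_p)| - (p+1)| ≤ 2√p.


Affine points = {(0, 5), (0, 18), (2, 0), (4, 0), (6, 2), (6, 21), (10, 3), (10, 20), (11, 6), (11, 17), (13, 8), (13, 15), (14, 10), (14, 13), (15, 6), (15, 17), (16, 4), (16, 19), (17, 0), (19, 2), (19, 21), (20, 6), (20, 17), (21, 2), (21, 21), (22, 11), (22, 12)}; affine count = 27; |E(F_23)| = 28.

Discriminant check: Δ ∝ 4a³ + 27b² = 4·18³ + 27·2² = 4·5832 + 27·4 ≡ 22 (mod 23). Nonzero ⇒ E is nonsingular.
For each x ∈ F_23, compute rhs = x³ + 18·x + 2 mod 23, then count y ∈ F_23 with y² ≡ rhs.
  x = 0: rhs = 2, matching y values: 5, 18 (2 points).
  x = 1: rhs = 21, matching y values: none (0 points).
  x = 2: rhs = 0, matching y values: 0 (1 points).
  x = 3: rhs = 14, matching y values: none (0 points).
  x = 4: rhs = 0, matching y values: 0 (1 points).
  x = 5: rhs = 10, matching y values: none (0 points).
  x = 6: rhs = 4, matching y values: 2, 21 (2 points).
  x = 7: rhs = 11, matching y values: none (0 points).
  x = 8: rhs = 14, matching y values: none (0 points).
  x = 9: rhs = 19, matching y values: none (0 points).
  x = 10: rhs = 9, matching y values: 3, 20 (2 points).
  x = 11: rhs = 13, matching y values: 6, 17 (2 points).
  x = 12: rhs = 14, matching y values: none (0 points).
  x = 13: rhs = 18, matching y values: 8, 15 (2 points).
  x = 14: rhs = 8, matching y values: 10, 13 (2 points).
  x = 15: rhs = 13, matching y values: 6, 17 (2 points).
  x = 16: rhs = 16, matching y values: 4, 19 (2 points).
  x = 17: rhs = 0, matching y values: 0 (1 points).
  x = 18: rhs = 17, matching y values: none (0 points).
  x = 19: rhs = 4, matching y values: 2, 21 (2 points).
  x = 20: rhs = 13, matching y values: 6, 17 (2 points).
  x = 21: rhs = 4, matching y values: 2, 21 (2 points).
  x = 22: rhs = 6, matching y values: 11, 12 (2 points).
Total affine count: 27.
Full point count |E(F_23)| = 27 + 1 = 28.
Hasse bound: |28 − (23+1)| = |4| = 4 ≤ 2√23 ≈ 9.5917 ✓.


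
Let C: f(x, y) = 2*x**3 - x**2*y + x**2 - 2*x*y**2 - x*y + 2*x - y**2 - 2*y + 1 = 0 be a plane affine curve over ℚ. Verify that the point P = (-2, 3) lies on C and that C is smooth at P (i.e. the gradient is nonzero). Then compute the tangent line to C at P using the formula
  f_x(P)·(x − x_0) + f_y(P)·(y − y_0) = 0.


Tangent line at P: 13*x + 14*y - 16 = 0.

Step 1: f(-2, 3) = 0, so P lies on C.
Step 2: partial derivatives
  f_x(x, y) = 6*x**2 - 2*x*y + 2*x - 2*y**2 - y + 2, f_y(x, y) = -x**2 - 4*x*y - x - 2*y - 2.
  f_x(P) = 13, f_y(P) = 14 (gradient nonzero, so P is smooth).
Step 3: tangent line at P: 13·(x − -2) + 14·(y − 3) = 0.
Expanding: 13*x + 14*y - 16 = 0.


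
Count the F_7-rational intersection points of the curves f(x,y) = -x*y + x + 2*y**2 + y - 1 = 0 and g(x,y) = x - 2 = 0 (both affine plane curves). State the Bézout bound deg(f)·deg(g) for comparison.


Common zeros: {(2, 2)}; count = 1; Bézout bound = 2.

deg(f) = 2, deg(g) = 1, so Bézout bound = 2.
Scan x ∈ F_7. For each x, list the y ∈ F_7 with f(x, y) ≡ 0 and those with g(x, y) ≡ 0 (mod 7); the common zeros in that column are the intersection.
  x = 0: f ≡ 0 at y ∈ {4, 6}; g ≡ 0 at y ∈ ∅; common: ∅.
  x = 1: f ≡ 0 at y ∈ {0}; g ≡ 0 at y ∈ ∅; common: ∅.
  x = 2: f ≡ 0 at y ∈ {2}; g ≡ 0 at y ∈ {0, 1, 2, 3, 4, 5, 6}; common: {2}.
  x = 3: f ≡ 0 at y ∈ {3, 5}; g ≡ 0 at y ∈ ∅; common: ∅.
  x = 4: f ≡ 0 at y ∈ ∅; g ≡ 0 at y ∈ ∅; common: ∅.
  x = 5: f ≡ 0 at y ∈ ∅; g ≡ 0 at y ∈ ∅; common: ∅.
  x = 6: f ≡ 0 at y ∈ ∅; g ≡ 0 at y ∈ ∅; common: ∅.
Collecting: common zeros = {(2, 2)}, so the count is 1.
Comparison with the Bézout bound: 1 ≤ 2 = deg(f)·deg(g), as expected for curves with no common component (the affine F_7-count falls short of the bound because intersections may lie at infinity, over extension fields, or carry multiplicity).


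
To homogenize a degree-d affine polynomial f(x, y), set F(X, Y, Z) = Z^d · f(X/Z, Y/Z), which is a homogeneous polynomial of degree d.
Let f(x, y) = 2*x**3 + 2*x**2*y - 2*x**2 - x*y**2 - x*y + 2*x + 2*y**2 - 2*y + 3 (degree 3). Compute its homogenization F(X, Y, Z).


F(X, Y, Z) = 2*X**3 + 2*X**2*Y - 2*X**2*Z - X*Y**2 - X*Y*Z + 2*X*Z**2 + 2*Y**2*Z - 2*Y*Z**2 + 3*Z**3

deg(f) = 3.
Substitute x = X/Z, y = Y/Z into f, then multiply by Z^3.
  monomial 2·x^3·y^0 ↦ 2·X^3·Y^0·Z^0.
  monomial 2·x^2·y^1 ↦ 2·X^2·Y^1·Z^0.
  monomial -2·x^2·y^0 ↦ -2·X^2·Y^0·Z^1.
  monomial -1·x^1·y^2 ↦ -1·X^1·Y^2·Z^0.
  monomial -1·x^1·y^1 ↦ -1·X^1·Y^1·Z^1.
  monomial 2·x^1·y^0 ↦ 2·X^1·Y^0·Z^2.
  monomial 2·x^0·y^2 ↦ 2·X^0·Y^2·Z^1.
  monomial -2·x^0·y^1 ↦ -2·X^0·Y^1·Z^2.
  monomial 3·x^0·y^0 ↦ 3·X^0·Y^0·Z^3.
Collecting: F(X, Y, Z) = 2*X**3 + 2*X**2*Y - 2*X**2*Z - X*Y**2 - X*Y*Z + 2*X*Z**2 + 2*Y**2*Z - 2*Y*Z**2 + 3*Z**3.


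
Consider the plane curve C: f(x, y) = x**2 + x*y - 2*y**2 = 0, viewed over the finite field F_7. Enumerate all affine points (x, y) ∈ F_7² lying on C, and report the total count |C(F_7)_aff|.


Affine F_7-points: {(0, 0), (1, 1), (1, 3), (2, 2), (2, 6), (3, 2), (3, 3), (4, 4), (4, 5), (5, 1), (5, 5), (6, 4), (6, 6)}; count = 13.

For each of the 49 pairs (x, y) ∈ F_7², evaluate f(x, y) mod 7. Record the zeros.
  x = 0: [0↦0, 1↦5, 2↦6, 3↦3, 4↦3, 5↦6, 6↦5]  zeros at y ∈ {0}
  x = 1: [0↦1, 1↦0, 2↦2, 3↦0, 4↦1, 5↦5, 6↦5]  zeros at y ∈ {1, 3}
  x = 2: [0↦4, 1↦4, 2↦0, 3↦6, 4↦1, 5↦6, 6↦0]  zeros at y ∈ {2, 6}
  x = 3: [0↦2, 1↦3, 2↦0, 3↦0, 4↦3, 5↦2, 6↦4]  zeros at y ∈ {2, 3}
  x = 4: [0↦2, 1↦4, 2↦2, 3↦3, 4↦0, 5↦0, 6↦3]  zeros at y ∈ {4, 5}
  x = 5: [0↦4, 1↦0, 2↦6, 3↦1, 4↦6, 5↦0, 6↦4]  zeros at y ∈ {1, 5}
  x = 6: [0↦1, 1↦5, 2↦5, 3↦1, 4↦0, 5↦2, 6↦0]  zeros at y ∈ {4, 6}
Collecting zeros: affine points = {(0, 0), (1, 1), (1, 3), (2, 2), (2, 6), (3, 2), (3, 3), (4, 4), (4, 5), (5, 1), (5, 5), (6, 4), (6, 6)}.
Total count |C(F_7)_aff| = 13.


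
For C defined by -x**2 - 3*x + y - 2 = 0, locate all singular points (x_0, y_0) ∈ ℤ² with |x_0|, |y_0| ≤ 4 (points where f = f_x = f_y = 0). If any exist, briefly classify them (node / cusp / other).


No singular points in the scanned grid; C is smooth there.

Compute partial derivatives:
  f_x = -2*x - 3.
  f_y = 1.
f_y = 1 is a nonzero constant, so f_y never vanishes: no point (x, y) can satisfy f = f_x = f_y = 0. In particular no (x, y) ∈ {−4, ..., 4}² is singular; the curve is smooth.


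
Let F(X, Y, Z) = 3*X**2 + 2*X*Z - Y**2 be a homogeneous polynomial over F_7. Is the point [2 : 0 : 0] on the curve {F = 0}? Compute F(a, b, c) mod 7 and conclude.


F(2,0,0) ≡ 5 (mod 7); P is NOT on the curve.

Evaluate F(2, 0, 0) term-by-term (mod 7).
  3*X**2 ↦ 3·4·1·1 = 12
  2*X*Z ↦ 2·2·1·0 = 0
  -Y**2 ↦ -1·1·0·1 = 0
Sum: F(2, 0, 0) = (12) + (0) + (0) = 12.
Reducing mod 7: 12 ≡ 5 (mod 7).
Since F(a, b, c) ≡ 5 ≠ 0 (mod 7), P does NOT lie on the curve.


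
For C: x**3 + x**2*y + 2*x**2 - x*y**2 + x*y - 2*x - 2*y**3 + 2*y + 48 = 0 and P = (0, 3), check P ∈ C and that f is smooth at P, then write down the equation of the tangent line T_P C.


Tangent line at P: -8*x - 52*y + 156 = 0.

Step 1: f(0, 3) = 0, so P lies on C.
Step 2: partial derivatives
  f_x(x, y) = 3*x**2 + 2*x*y + 4*x - y**2 + y - 2, f_y(x, y) = x**2 - 2*x*y + x - 6*y**2 + 2.
  f_x(P) = -8, f_y(P) = -52 (gradient nonzero, so P is smooth).
Step 3: tangent line at P: -8·(x − 0) + -52·(y − 3) = 0.
Expanding: -8*x - 52*y + 156 = 0.


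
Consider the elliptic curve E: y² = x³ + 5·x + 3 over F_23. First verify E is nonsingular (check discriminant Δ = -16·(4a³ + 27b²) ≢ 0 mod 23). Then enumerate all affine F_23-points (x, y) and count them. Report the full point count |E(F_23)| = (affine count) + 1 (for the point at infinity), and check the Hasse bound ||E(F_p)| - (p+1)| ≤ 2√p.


Affine points = {(0, 7), (0, 16), (1, 3), (1, 20), (4, 8), (4, 15), (7, 6), (7, 17), (8, 7), (8, 16), (9, 8), (9, 15), (10, 8), (10, 15), (11, 3), (11, 20), (15, 7), (15, 16), (16, 4), (16, 19), (21, 10), (21, 13)}; affine count = 22; |E(F_23)| = 23.

Discriminant check: Δ ∝ 4a³ + 27b² = 4·5³ + 27·3² = 4·125 + 27·9 ≡ 7 (mod 23). Nonzero ⇒ E is nonsingular.
For each x ∈ F_23, compute rhs = x³ + 5·x + 3 mod 23, then count y ∈ F_23 with y² ≡ rhs.
  x = 0: rhs = 3, matching y values: 7, 16 (2 points).
  x = 1: rhs = 9, matching y values: 3, 20 (2 points).
  x = 2: rhs = 21, matching y values: none (0 points).
  x = 3: rhs = 22, matching y values: none (0 points).
  x = 4: rhs = 18, matching y values: 8, 15 (2 points).
  x = 5: rhs = 15, matching y values: none (0 points).
  x = 6: rhs = 19, matching y values: none (0 points).
  x = 7: rhs = 13, matching y values: 6, 17 (2 points).
  x = 8: rhs = 3, matching y values: 7, 16 (2 points).
  x = 9: rhs = 18, matching y values: 8, 15 (2 points).
  x = 10: rhs = 18, matching y values: 8, 15 (2 points).
  x = 11: rhs = 9, matching y values: 3, 20 (2 points).
  x = 12: rhs = 20, matching y values: none (0 points).
  x = 13: rhs = 11, matching y values: none (0 points).
  x = 14: rhs = 11, matching y values: none (0 points).
  x = 15: rhs = 3, matching y values: 7, 16 (2 points).
  x = 16: rhs = 16, matching y values: 4, 19 (2 points).
  x = 17: rhs = 10, matching y values: none (0 points).
  x = 18: rhs = 14, matching y values: none (0 points).
  x = 19: rhs = 11, matching y values: none (0 points).
  x = 20: rhs = 7, matching y values: none (0 points).
  x = 21: rhs = 8, matching y values: 10, 13 (2 points).
  x = 22: rhs = 20, matching y values: none (0 points).
Total affine count: 22.
Full point count |E(F_23)| = 22 + 1 = 23.
Hasse bound: |23 − (23+1)| = |-1| = 1 ≤ 2√23 ≈ 9.5917 ✓.


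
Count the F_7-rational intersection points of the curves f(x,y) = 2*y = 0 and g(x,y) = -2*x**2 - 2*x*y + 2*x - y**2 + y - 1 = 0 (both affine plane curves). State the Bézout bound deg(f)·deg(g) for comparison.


Common zeros: ∅; count = 0; Bézout bound = 2.

deg(f) = 1, deg(g) = 2, so Bézout bound = 2.
Scan x ∈ F_7. For each x, list the y ∈ F_7 with f(x, y) ≡ 0 and those with g(x, y) ≡ 0 (mod 7); the common zeros in that column are the intersection.
  x = 0: f ≡ 0 at y ∈ {0}; g ≡ 0 at y ∈ {3, 5}; common: ∅.
  x = 1: f ≡ 0 at y ∈ {0}; g ≡ 0 at y ∈ {2, 4}; common: ∅.
  x = 2: f ≡ 0 at y ∈ {0}; g ≡ 0 at y ∈ ∅; common: ∅.
  x = 3: f ≡ 0 at y ∈ {0}; g ≡ 0 at y ∈ {4, 5}; common: ∅.
  x = 4: f ≡ 0 at y ∈ {0}; g ≡ 0 at y ∈ ∅; common: ∅.
  x = 5: f ≡ 0 at y ∈ {0}; g ≡ 0 at y ∈ {2, 3}; common: ∅.
  x = 6: f ≡ 0 at y ∈ {0}; g ≡ 0 at y ∈ ∅; common: ∅.
Collecting: common zeros = ∅, so the count is 0.
Comparison with the Bézout bound: 0 ≤ 2 = deg(f)·deg(g), as expected for curves with no common component (the affine F_7-count falls short of the bound because intersections may lie at infinity, over extension fields, or carry multiplicity).


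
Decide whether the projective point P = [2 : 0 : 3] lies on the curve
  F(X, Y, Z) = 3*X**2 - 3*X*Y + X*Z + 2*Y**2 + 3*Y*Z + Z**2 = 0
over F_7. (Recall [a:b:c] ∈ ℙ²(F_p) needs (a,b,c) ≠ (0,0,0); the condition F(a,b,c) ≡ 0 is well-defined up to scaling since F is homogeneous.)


F(2,0,3) ≡ 6 (mod 7); P is NOT on the curve.

Evaluate F(2, 0, 3) term-by-term (mod 7).
  3*X**2 ↦ 3·4·1·1 = 12
  -3*X*Y ↦ -3·2·0·1 = 0
  X*Z ↦ 1·2·1·3 = 6
  2*Y**2 ↦ 2·1·0·1 = 0
  3*Y*Z ↦ 3·1·0·3 = 0
  Z**2 ↦ 1·1·1·9 = 9
Sum: F(2, 0, 3) = (12) + (0) + (6) + (0) + (0) + (9) = 27.
Reducing mod 7: 27 ≡ 6 (mod 7).
Since F(a, b, c) ≡ 6 ≠ 0 (mod 7), P does NOT lie on the curve.


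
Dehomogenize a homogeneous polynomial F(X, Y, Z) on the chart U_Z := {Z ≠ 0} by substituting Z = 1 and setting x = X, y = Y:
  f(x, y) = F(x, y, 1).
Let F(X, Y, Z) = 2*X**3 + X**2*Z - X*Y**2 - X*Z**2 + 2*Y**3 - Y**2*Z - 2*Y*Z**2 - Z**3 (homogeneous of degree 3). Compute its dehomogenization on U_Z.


f(x, y) = 2*x**3 + x**2 - x*y**2 - x + 2*y**3 - y**2 - 2*y - 1

On U_Z we set Z = 1. Each monomial c·X^i·Y^j·Z^k in F becomes c·x^i·y^j·1^k = c·x^i·y^j.
Substituting Z = 1: F(X, Y, 1) = 2*x**3 + x**2 - x*y**2 - x + 2*y**3 - y**2 - 2*y - 1.
Note: deg(f) ≤ deg(F) = 3; strict inequality happens when F is divisible by Z (lost terms).


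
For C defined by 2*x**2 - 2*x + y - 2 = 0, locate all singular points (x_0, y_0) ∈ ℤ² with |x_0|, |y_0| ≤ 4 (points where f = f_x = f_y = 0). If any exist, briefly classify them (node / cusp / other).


No singular points in the scanned grid; C is smooth there.

Compute partial derivatives:
  f_x = 4*x - 2.
  f_y = 1.
f_y = 1 is a nonzero constant, so f_y never vanishes: no point (x, y) can satisfy f = f_x = f_y = 0. In particular no (x, y) ∈ {−4, ..., 4}² is singular; the curve is smooth.


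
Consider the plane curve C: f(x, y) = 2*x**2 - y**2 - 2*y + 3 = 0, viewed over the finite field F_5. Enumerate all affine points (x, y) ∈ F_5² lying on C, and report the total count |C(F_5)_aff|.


Affine F_5-points: {(0, 1), (0, 2), (1, 0), (1, 3), (4, 0), (4, 3)}; count = 6.

For each of the 25 pairs (x, y) ∈ F_5², evaluate f(x, y) mod 5. Record the zeros.
  x = 0: [0↦3, 1↦0, 2↦0, 3↦3, 4↦4]  zeros at y ∈ {1, 2}
  x = 1: [0↦0, 1↦2, 2↦2, 3↦0, 4↦1]  zeros at y ∈ {0, 3}
  x = 2: [0↦1, 1↦3, 2↦3, 3↦1, 4↦2]  zeros at y ∈ ∅
  x = 3: [0↦1, 1↦3, 2↦3, 3↦1, 4↦2]  zeros at y ∈ ∅
  x = 4: [0↦0, 1↦2, 2↦2, 3↦0, 4↦1]  zeros at y ∈ {0, 3}
Collecting zeros: affine points = {(0, 1), (0, 2), (1, 0), (1, 3), (4, 0), (4, 3)}.
Total count |C(F_5)_aff| = 6.


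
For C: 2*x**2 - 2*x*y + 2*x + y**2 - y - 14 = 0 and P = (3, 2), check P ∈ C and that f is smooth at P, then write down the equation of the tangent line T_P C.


Tangent line at P: 10*x - 3*y - 24 = 0.

Step 1: f(3, 2) = 0, so P lies on C.
Step 2: partial derivatives
  f_x(x, y) = 4*x - 2*y + 2, f_y(x, y) = -2*x + 2*y - 1.
  f_x(P) = 10, f_y(P) = -3 (gradient nonzero, so P is smooth).
Step 3: tangent line at P: 10·(x − 3) + -3·(y − 2) = 0.
Expanding: 10*x - 3*y - 24 = 0.


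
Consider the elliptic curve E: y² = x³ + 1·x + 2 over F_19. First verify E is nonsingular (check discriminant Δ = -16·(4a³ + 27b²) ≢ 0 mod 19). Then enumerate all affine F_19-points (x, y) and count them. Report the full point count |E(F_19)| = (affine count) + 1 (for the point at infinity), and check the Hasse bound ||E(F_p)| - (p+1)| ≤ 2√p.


Affine points = {(1, 2), (1, 17), (8, 3), (8, 16), (10, 9), (10, 10), (14, 9), (14, 10), (17, 7), (17, 12), (18, 0)}; affine count = 11; |E(F_19)| = 12.

Discriminant check: Δ ∝ 4a³ + 27b² = 4·1³ + 27·2² = 4·1 + 27·4 ≡ 17 (mod 19). Nonzero ⇒ E is nonsingular.
For each x ∈ F_19, compute rhs = x³ + 1·x + 2 mod 19, then count y ∈ F_19 with y² ≡ rhs.
  x = 0: rhs = 2, matching y values: none (0 points).
  x = 1: rhs = 4, matching y values: 2, 17 (2 points).
  x = 2: rhs = 12, matching y values: none (0 points).
  x = 3: rhs = 13, matching y values: none (0 points).
  x = 4: rhs = 13, matching y values: none (0 points).
  x = 5: rhs = 18, matching y values: none (0 points).
  x = 6: rhs = 15, matching y values: none (0 points).
  x = 7: rhs = 10, matching y values: none (0 points).
  x = 8: rhs = 9, matching y values: 3, 16 (2 points).
  x = 9: rhs = 18, matching y values: none (0 points).
  x = 10: rhs = 5, matching y values: 9, 10 (2 points).
  x = 11: rhs = 14, matching y values: none (0 points).
  x = 12: rhs = 13, matching y values: none (0 points).
  x = 13: rhs = 8, matching y values: none (0 points).
  x = 14: rhs = 5, matching y values: 9, 10 (2 points).
  x = 15: rhs = 10, matching y values: none (0 points).
  x = 16: rhs = 10, matching y values: none (0 points).
  x = 17: rhs = 11, matching y values: 7, 12 (2 points).
  x = 18: rhs = 0, matching y values: 0 (1 points).
Total affine count: 11.
Full point count |E(F_19)| = 11 + 1 = 12.
Hasse bound: |12 − (19+1)| = |-8| = 8 ≤ 2√19 ≈ 8.7178 ✓.


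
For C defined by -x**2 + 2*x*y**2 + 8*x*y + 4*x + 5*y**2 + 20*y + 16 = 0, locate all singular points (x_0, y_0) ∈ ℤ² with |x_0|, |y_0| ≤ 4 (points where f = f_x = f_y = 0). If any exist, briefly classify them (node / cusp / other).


Singular points: {(-2, -2)}; classification: node.

Compute partial derivatives:
  f_x = -2*x + 2*y**2 + 8*y + 4.
  f_y = 4*x*y + 8*x + 10*y + 20.
Scan x_0 ∈ {−4, ..., 4}. For each x_0, f_y(x_0, y) is a polynomial in y; find its integer roots y ∈ {−4, ..., 4}, then test f_x and f at those candidates.
  x = -4: f_y(-4, y) = -6*y - 12; vanishes at y ∈ {-2}. (-4, -2): f_x = 4 ≠ 0.
  x = -3: f_y(-3, y) = -2*y - 4; vanishes at y ∈ {-2}. (-3, -2): f_x = 2 ≠ 0.
  x = -2: f_y(-2, y) = 2*y + 4; vanishes at y ∈ {-2}. (-2, -2): f_x = 0, f = 0 — SINGULAR.
  x = -1: f_y(-1, y) = 6*y + 12; vanishes at y ∈ {-2}. (-1, -2): f_x = -2 ≠ 0.
  x = 0: f_y(0, y) = 10*y + 20; vanishes at y ∈ {-2}. (0, -2): f_x = -4 ≠ 0.
  x = 1: f_y(1, y) = 14*y + 28; vanishes at y ∈ {-2}. (1, -2): f_x = -6 ≠ 0.
  x = 2: f_y(2, y) = 18*y + 36; vanishes at y ∈ {-2}. (2, -2): f_x = -8 ≠ 0.
  x = 3: f_y(3, y) = 22*y + 44; vanishes at y ∈ {-2}. (3, -2): f_x = -10 ≠ 0.
  x = 4: f_y(4, y) = 26*y + 52; vanishes at y ∈ {-2}. (4, -2): f_x = -12 ≠ 0.
Only singular point on the grid: (-2, -2).
Classify: substitute x = -2 + u, y = -2 + v and expand: f = -u**2 + 2*u*v**2 + v**2.
No constant or linear terms (consistent with a singular point). Quadratic part: -u**2 + v**2. Cubic part: 2*u*v**2.
The quadratic part v**2 - u**2 = (v − u)(v + u) splits into two distinct linear factors, so there are two distinct tangent lines y − -2 = ±(x − -2) — this is a node (ordinary double point).
Classification: node.
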